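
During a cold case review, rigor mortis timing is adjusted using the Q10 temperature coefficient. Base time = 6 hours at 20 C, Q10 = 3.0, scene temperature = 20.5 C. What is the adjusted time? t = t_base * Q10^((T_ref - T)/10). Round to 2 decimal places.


Rigor mortis time adjustment:
Exponent = (T_ref - T_actual) / 10 = (20 - 20.5) / 10 = -0.05
Q10 factor = 3.0^-0.05 = 0.94655
t_adjusted = 6 * 0.94655 = 5.68 hours

5.68


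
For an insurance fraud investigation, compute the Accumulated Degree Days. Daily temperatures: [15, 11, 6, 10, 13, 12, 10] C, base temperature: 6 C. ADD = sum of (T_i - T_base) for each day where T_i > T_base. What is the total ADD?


Computing ADD day by day:
Day 1: max(0, 15 - 6) = 9
Day 2: max(0, 11 - 6) = 5
Day 3: max(0, 6 - 6) = 0
Day 4: max(0, 10 - 6) = 4
Day 5: max(0, 13 - 6) = 7
Day 6: max(0, 12 - 6) = 6
Day 7: max(0, 10 - 6) = 4
Total ADD = 35

35


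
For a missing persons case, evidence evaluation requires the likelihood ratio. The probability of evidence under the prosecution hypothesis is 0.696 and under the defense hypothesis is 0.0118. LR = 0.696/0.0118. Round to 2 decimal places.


Likelihood ratio calculation:
LR = P(E|Hp) / P(E|Hd)
LR = 0.696 / 0.0118
LR = 58.98

58.98


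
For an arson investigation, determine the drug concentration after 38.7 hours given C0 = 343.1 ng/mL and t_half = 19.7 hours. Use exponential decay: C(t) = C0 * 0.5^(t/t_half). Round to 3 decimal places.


Drug concentration decay:
Number of half-lives = t / t_half = 38.7 / 19.7 = 1.964467
Decay factor = 0.5^1.964467 = 0.25623385
C(t) = 343.1 * 0.25623385 = 87.914 ng/mL

87.914


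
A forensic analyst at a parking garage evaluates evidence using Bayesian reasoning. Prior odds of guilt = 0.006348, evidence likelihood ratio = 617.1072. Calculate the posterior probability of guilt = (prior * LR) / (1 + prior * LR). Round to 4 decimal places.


Bayesian evidence evaluation:
Posterior odds = prior_odds * LR = 0.006348 * 617.1072 = 3.917397
Posterior probability = posterior_odds / (1 + posterior_odds)
= 3.917397 / (1 + 3.917397)
= 3.917397 / 4.917397
= 0.7966

0.7966


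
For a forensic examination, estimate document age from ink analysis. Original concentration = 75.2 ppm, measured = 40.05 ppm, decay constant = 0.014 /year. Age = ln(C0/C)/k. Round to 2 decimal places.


Document age estimation:
C0/C = 75.2 / 40.05 = 1.877653
ln(C0/C) = 0.630023
t = 0.630023 / 0.014 = 45.00 years

45.00


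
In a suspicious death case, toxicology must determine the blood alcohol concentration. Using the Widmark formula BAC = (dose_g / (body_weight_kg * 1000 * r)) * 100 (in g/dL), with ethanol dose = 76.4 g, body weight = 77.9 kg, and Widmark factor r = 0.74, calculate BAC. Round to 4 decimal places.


Applying the Widmark formula:
BAC = (dose_g / (body_wt * 1000 * r)) * 100
Denominator = 77.9 * 1000 * 0.74 = 57646
BAC = (76.4 / 57646) * 100
BAC = 0.1325 g/dL

0.1325


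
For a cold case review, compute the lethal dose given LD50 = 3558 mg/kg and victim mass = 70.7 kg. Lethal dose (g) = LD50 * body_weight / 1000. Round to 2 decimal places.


Lethal dose calculation:
Lethal dose = LD50 * body_weight / 1000
= 3558 * 70.7 / 1000
= 251550.6 / 1000
= 251.55 g

251.55


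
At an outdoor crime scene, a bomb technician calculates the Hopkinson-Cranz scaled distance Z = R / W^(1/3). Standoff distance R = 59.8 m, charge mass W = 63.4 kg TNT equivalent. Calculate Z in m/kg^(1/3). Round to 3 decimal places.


Scaled distance calculation:
W^(1/3) = 63.4^(1/3) = 3.987461
Z = R / W^(1/3) = 59.8 / 3.987461
Z = 14.997 m/kg^(1/3)

14.997


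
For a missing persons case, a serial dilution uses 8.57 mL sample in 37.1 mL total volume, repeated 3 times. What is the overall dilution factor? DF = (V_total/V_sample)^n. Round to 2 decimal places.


Dilution factor calculation:
Single dilution = V_total / V_sample = 37.1 / 8.57 ≈ 4.329055
Number of dilutions = 3
Total DF = (37.1 / 8.57)^3 (full precision, rounded at the end) = 81.13

81.13


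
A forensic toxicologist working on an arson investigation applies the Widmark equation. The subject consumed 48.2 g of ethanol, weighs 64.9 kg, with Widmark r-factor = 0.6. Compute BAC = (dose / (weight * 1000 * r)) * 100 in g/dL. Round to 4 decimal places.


Applying the Widmark formula:
BAC = (dose_g / (body_wt * 1000 * r)) * 100
Denominator = 64.9 * 1000 * 0.6 = 38940
BAC = (48.2 / 38940) * 100
BAC = 0.1238 g/dL

0.1238


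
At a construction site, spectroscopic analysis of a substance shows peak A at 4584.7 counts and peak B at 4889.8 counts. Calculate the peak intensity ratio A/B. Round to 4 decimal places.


Spectral peak ratio:
Peak A = 4584.7 counts
Peak B = 4889.8 counts
Ratio = 4584.7 / 4889.8 = 0.9376

0.9376


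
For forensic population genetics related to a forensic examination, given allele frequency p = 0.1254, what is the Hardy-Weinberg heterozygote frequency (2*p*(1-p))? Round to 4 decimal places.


Hardy-Weinberg heterozygote frequency:
q = 1 - p = 1 - 0.1254 = 0.8746
2pq = 2 * 0.1254 * 0.8746 = 0.2193

0.2193


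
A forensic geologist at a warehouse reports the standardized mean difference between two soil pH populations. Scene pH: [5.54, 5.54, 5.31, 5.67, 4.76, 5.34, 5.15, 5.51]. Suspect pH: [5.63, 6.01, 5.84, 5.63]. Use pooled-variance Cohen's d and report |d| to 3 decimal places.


Pooled-variance Cohen's d for soil pH comparison:
Scene mean = 42.82 / 8 = 5.3525
Suspect mean = 23.11 / 4 = 5.7775
Scene sample variance s_s^2 = 0.084279
Suspect sample variance s_c^2 = 0.033825
Pooled variance = ((n_s-1)*s_s^2 + (n_c-1)*s_c^2) / (n_s + n_c - 2) = 0.069143
Pooled SD = sqrt(0.069143) = 0.262951
Mean difference = -0.425
|d| = |-0.425| / 0.262951 = 1.616

1.616


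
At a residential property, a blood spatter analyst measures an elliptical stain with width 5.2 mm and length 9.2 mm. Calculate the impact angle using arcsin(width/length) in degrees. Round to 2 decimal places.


Blood spatter impact angle calculation:
width / length = 5.2 / 9.2 = 0.565217
angle = arcsin(0.565217)
angle = 34.42 degrees

34.42


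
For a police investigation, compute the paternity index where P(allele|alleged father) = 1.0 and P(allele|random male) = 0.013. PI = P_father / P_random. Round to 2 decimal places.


Paternity Index calculation:
PI = P(allele|father) / P(allele|random)
PI = 1.0 / 0.013
PI = 76.92

76.92


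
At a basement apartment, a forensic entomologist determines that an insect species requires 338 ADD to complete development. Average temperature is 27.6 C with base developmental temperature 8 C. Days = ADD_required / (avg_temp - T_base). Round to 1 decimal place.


Insect development time:
Effective temperature = avg_temp - T_base = 27.6 - 8 = 19.6 C
Days = ADD / effective_temp = 338 / 19.6 = 17.2 days

17.2


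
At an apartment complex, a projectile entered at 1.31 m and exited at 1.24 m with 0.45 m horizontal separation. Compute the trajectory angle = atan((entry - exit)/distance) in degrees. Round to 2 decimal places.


Bullet trajectory angle:
Height difference = 1.31 - 1.24 = 0.07 m
angle = atan(0.07 / 0.45)
angle = atan(0.155556)
angle = 8.84 degrees

8.84


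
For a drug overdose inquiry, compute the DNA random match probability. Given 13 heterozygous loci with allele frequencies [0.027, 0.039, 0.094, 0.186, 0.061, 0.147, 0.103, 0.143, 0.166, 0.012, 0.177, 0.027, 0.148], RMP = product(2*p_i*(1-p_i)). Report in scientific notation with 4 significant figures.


Computing RMP for 13 loci:
Locus 1: 2 * 0.027 * 0.973 = 0.052542
Locus 2: 2 * 0.039 * 0.961 = 0.074958
Locus 3: 2 * 0.094 * 0.906 = 0.170328
Locus 4: 2 * 0.186 * 0.814 = 0.302808
Locus 5: 2 * 0.061 * 0.939 = 0.114558
Locus 6: 2 * 0.147 * 0.853 = 0.250782
Locus 7: 2 * 0.103 * 0.897 = 0.184782
Locus 8: 2 * 0.143 * 0.857 = 0.245102
Locus 9: 2 * 0.166 * 0.834 = 0.276888
Locus 10: 2 * 0.012 * 0.988 = 0.023712
Locus 11: 2 * 0.177 * 0.823 = 0.291342
Locus 12: 2 * 0.027 * 0.973 = 0.052542
Locus 13: 2 * 0.148 * 0.852 = 0.252192
RMP = 6.699e-12

6.699e-12


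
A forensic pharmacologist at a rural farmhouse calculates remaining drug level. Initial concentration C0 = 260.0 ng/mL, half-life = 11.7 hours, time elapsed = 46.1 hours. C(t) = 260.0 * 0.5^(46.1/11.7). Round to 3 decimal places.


Drug concentration decay:
Number of half-lives = t / t_half = 46.1 / 11.7 = 3.940171
Decay factor = 0.5^3.940171 = 0.06514639
C(t) = 260.0 * 0.06514639 = 16.938 ng/mL

16.938


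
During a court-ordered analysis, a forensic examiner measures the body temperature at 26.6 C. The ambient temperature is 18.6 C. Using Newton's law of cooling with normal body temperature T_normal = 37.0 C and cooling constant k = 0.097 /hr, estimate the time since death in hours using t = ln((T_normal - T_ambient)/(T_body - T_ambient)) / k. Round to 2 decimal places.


Using Newton's law of cooling:
t = ln((T_normal - T_ambient) / (T_body - T_ambient)) / k
T_normal - T_ambient = 18.4
T_body - T_ambient = 8.0
Ratio = 2.3
ln(ratio) = 0.832909
t = 0.832909 / 0.097 = 8.59 hours

8.59


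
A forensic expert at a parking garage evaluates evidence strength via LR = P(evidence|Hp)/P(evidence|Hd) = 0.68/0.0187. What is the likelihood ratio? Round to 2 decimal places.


Likelihood ratio calculation:
LR = P(E|Hp) / P(E|Hd)
LR = 0.68 / 0.0187
LR = 36.36

36.36


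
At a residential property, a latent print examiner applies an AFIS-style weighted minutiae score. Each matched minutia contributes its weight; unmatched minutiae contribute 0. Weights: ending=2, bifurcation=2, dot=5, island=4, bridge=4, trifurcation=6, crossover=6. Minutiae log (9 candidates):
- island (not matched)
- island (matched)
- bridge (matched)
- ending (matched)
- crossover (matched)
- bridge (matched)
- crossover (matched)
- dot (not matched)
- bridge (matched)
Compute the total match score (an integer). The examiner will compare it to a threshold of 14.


Weighted minutiae match score:
  island: not matched, +0
  island: matched, +4 (running total 4)
  bridge: matched, +4 (running total 8)
  ending: matched, +2 (running total 10)
  crossover: matched, +6 (running total 16)
  bridge: matched, +4 (running total 20)
  crossover: matched, +6 (running total 26)
  dot: not matched, +0
  bridge: matched, +4 (running total 30)
Total score = 30
Threshold = 14; verdict = identification

30


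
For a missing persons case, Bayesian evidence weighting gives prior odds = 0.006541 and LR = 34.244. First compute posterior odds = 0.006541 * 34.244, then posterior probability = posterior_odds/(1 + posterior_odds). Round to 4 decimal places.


Bayesian evidence evaluation:
Posterior odds = prior_odds * LR = 0.006541 * 34.244 = 0.22399
Posterior probability = posterior_odds / (1 + posterior_odds)
= 0.22399 / (1 + 0.22399)
= 0.22399 / 1.22399
= 0.1830

0.1830


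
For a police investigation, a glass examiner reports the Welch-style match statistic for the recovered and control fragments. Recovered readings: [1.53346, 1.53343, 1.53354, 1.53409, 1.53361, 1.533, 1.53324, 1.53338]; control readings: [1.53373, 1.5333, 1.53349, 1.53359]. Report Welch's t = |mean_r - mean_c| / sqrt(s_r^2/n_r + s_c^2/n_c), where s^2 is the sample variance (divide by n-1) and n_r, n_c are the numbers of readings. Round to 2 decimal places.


Welch's t-criterion for glass RI comparison:
Recovered mean = sum / n_r = 12.26775 / 8 = 1.5334687
Control mean = sum / n_c = 6.13411 / 4 = 1.5335275
Recovered sample variance s_r^2 = 9.89268e-08
Control sample variance s_c^2 = 3.26917e-08
Welch SE (unpooled) = sqrt(s_r^2/n_r + s_c^2/n_c) = sqrt(1.23658e-08 + 8.17292e-09) = sqrt(2.05387e-08) = 0.000143313
|mean_r - mean_c| = 5.875e-05
t = 5.875e-05 / 0.000143313 = 0.41

0.41


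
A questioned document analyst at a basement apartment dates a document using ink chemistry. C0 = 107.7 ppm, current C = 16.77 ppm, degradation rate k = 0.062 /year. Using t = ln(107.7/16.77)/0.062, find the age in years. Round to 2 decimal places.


Document age estimation:
C0/C = 107.7 / 16.77 = 6.422182
ln(C0/C) = 1.859758
t = 1.859758 / 0.062 = 30.00 years

30.00


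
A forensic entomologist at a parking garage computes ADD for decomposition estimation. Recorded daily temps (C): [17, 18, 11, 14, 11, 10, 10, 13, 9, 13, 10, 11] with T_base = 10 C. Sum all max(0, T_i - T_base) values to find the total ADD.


Computing ADD day by day:
Day 1: max(0, 17 - 10) = 7
Day 2: max(0, 18 - 10) = 8
Day 3: max(0, 11 - 10) = 1
Day 4: max(0, 14 - 10) = 4
Day 5: max(0, 11 - 10) = 1
Day 6: max(0, 10 - 10) = 0
Day 7: max(0, 10 - 10) = 0
Day 8: max(0, 13 - 10) = 3
Day 9: max(0, 9 - 10) = 0
Day 10: max(0, 13 - 10) = 3
Day 11: max(0, 10 - 10) = 0
Day 12: max(0, 11 - 10) = 1
Total ADD = 28

28


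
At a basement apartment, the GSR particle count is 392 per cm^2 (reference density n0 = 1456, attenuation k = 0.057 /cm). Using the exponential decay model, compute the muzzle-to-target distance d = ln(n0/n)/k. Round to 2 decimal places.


GSR distance calculation:
n0/n = 1456 / 392 = 3.714286
ln(n0/n) = 1.312186
d = 1.312186 / 0.057 = 23.02 cm

23.02


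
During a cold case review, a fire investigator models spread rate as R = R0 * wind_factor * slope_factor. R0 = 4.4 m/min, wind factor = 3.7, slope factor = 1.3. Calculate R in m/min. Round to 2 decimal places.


Fire spread rate calculation:
R = R0 * wind_factor * slope_factor
= 4.4 * 3.7 * 1.3
= 16.28 * 1.3
= 21.16 m/min

21.16


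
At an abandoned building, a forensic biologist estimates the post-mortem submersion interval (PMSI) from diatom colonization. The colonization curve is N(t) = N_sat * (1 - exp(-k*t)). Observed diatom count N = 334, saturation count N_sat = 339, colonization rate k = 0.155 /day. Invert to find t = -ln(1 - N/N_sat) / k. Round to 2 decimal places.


PMSI from diatom colonization curve:
N / N_sat = 334 / 339 = 0.985251
1 - N/N_sat = 0.014749
ln(1 - N/N_sat) = -4.21658
t = -ln(1 - N/N_sat) / k = -(-4.21658) / 0.155 = 27.20 days

27.20


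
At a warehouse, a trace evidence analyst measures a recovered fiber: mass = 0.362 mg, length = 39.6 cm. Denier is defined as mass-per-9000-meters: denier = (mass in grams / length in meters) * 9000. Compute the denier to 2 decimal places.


Denier calculation:
Mass in grams = 0.362 mg / 1000 = 0.000362 g
Length in meters = 39.6 cm / 100 = 0.396 m
Linear density = mass / length = 0.000362 / 0.396 = 0.00091414 g/m
Denier = (g/m) * 9000 = 0.00091414 * 9000 = 8.23

8.23


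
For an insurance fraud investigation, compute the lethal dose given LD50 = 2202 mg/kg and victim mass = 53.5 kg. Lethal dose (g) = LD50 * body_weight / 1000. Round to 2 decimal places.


Lethal dose calculation:
Lethal dose = LD50 * body_weight / 1000
= 2202 * 53.5 / 1000
= 117807 / 1000
= 117.81 g

117.81


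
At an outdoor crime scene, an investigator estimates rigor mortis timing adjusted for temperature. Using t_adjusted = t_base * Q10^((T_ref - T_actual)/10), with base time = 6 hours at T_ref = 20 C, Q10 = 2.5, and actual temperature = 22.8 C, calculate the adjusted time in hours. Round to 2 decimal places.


Rigor mortis time adjustment:
Exponent = (T_ref - T_actual) / 10 = (20 - 22.8) / 10 = -0.28
Q10 factor = 2.5^-0.28 = 0.77371
t_adjusted = 6 * 0.77371 = 4.64 hours

4.64


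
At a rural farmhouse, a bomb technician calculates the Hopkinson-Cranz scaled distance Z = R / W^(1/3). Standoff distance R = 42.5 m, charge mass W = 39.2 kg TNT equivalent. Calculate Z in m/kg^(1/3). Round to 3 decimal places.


Scaled distance calculation:
W^(1/3) = 39.2^(1/3) = 3.396999
Z = R / W^(1/3) = 42.5 / 3.396999
Z = 12.511 m/kg^(1/3)

12.511


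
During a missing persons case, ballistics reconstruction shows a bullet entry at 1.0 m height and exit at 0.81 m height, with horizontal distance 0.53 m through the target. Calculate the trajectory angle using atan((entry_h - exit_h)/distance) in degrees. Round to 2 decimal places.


Bullet trajectory angle:
Height difference = 1.0 - 0.81 = 0.19 m
angle = atan(0.19 / 0.53)
angle = atan(0.358491)
angle = 19.72 degrees

19.72


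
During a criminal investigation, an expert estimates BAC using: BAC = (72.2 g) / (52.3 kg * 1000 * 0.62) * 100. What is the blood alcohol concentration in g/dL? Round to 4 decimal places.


Applying the Widmark formula:
BAC = (dose_g / (body_wt * 1000 * r)) * 100
Denominator = 52.3 * 1000 * 0.62 = 32426
BAC = (72.2 / 32426) * 100
BAC = 0.2227 g/dL

0.2227


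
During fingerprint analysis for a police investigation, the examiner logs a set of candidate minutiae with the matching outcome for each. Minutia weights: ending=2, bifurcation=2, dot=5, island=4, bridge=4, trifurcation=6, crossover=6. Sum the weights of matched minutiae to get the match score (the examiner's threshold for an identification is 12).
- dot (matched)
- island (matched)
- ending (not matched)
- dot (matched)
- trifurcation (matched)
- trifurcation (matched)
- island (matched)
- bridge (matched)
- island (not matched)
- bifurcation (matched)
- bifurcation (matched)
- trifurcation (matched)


Weighted minutiae match score:
  dot: matched, +5 (running total 5)
  island: matched, +4 (running total 9)
  ending: not matched, +0
  dot: matched, +5 (running total 14)
  trifurcation: matched, +6 (running total 20)
  trifurcation: matched, +6 (running total 26)
  island: matched, +4 (running total 30)
  bridge: matched, +4 (running total 34)
  island: not matched, +0
  bifurcation: matched, +2 (running total 36)
  bifurcation: matched, +2 (running total 38)
  trifurcation: matched, +6 (running total 44)
Total score = 44
Threshold = 12; verdict = identification

44


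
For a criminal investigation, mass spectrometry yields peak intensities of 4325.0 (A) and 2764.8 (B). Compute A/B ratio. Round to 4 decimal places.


Spectral peak ratio:
Peak A = 4325.0 counts
Peak B = 2764.8 counts
Ratio = 4325.0 / 2764.8 = 1.5643

1.5643


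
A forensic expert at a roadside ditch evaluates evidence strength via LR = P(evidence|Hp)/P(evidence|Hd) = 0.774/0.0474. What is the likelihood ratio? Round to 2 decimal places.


Likelihood ratio calculation:
LR = P(E|Hp) / P(E|Hd)
LR = 0.774 / 0.0474
LR = 16.33

16.33


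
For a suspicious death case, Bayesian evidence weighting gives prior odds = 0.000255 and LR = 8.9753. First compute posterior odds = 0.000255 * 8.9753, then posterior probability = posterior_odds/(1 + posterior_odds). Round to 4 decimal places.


Bayesian evidence evaluation:
Posterior odds = prior_odds * LR = 0.000255 * 8.9753 = 0.002288702
Posterior probability = posterior_odds / (1 + posterior_odds)
= 0.002288702 / (1 + 0.002288702)
= 0.002288702 / 1.002288702
= 0.0023

0.0023


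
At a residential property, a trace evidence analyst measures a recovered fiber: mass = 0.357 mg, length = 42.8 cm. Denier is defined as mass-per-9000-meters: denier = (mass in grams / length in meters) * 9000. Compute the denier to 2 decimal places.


Denier calculation:
Mass in grams = 0.357 mg / 1000 = 0.000357 g
Length in meters = 42.8 cm / 100 = 0.428 m
Linear density = mass / length = 0.000357 / 0.428 = 0.00083411 g/m
Denier = (g/m) * 9000 = 0.00083411 * 9000 = 7.51

7.51


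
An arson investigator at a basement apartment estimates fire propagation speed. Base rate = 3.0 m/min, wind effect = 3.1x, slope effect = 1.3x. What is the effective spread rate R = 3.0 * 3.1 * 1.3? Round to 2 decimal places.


Fire spread rate calculation:
R = R0 * wind_factor * slope_factor
= 3.0 * 3.1 * 1.3
= 9.3 * 1.3
= 12.09 m/min

12.09


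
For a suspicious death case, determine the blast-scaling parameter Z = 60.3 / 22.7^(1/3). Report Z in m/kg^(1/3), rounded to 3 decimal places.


Scaled distance calculation:
W^(1/3) = 22.7^(1/3) = 2.831448
Z = R / W^(1/3) = 60.3 / 2.831448
Z = 21.297 m/kg^(1/3)

21.297


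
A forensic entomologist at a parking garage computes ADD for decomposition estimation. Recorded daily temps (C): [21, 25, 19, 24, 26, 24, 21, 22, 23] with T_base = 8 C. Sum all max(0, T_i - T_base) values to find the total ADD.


Computing ADD day by day:
Day 1: max(0, 21 - 8) = 13
Day 2: max(0, 25 - 8) = 17
Day 3: max(0, 19 - 8) = 11
Day 4: max(0, 24 - 8) = 16
Day 5: max(0, 26 - 8) = 18
Day 6: max(0, 24 - 8) = 16
Day 7: max(0, 21 - 8) = 13
Day 8: max(0, 22 - 8) = 14
Day 9: max(0, 23 - 8) = 15
Total ADD = 133

133


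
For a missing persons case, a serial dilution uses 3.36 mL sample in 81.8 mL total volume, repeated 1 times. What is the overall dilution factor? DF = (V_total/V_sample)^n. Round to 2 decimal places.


Dilution factor calculation:
Single dilution = V_total / V_sample = 81.8 / 3.36 ≈ 24.345238
Number of dilutions = 1
Total DF = (81.8 / 3.36)^1 (full precision, rounded at the end) = 24.35

24.35


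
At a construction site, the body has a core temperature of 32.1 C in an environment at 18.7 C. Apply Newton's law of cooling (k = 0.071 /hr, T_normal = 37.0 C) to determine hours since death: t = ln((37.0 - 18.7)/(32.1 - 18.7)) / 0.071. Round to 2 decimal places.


Using Newton's law of cooling:
t = ln((T_normal - T_ambient) / (T_body - T_ambient)) / k
T_normal - T_ambient = 18.3
T_body - T_ambient = 13.4
Ratio = 1.365672
ln(ratio) = 0.311647
t = 0.311647 / 0.071 = 4.39 hours

4.39


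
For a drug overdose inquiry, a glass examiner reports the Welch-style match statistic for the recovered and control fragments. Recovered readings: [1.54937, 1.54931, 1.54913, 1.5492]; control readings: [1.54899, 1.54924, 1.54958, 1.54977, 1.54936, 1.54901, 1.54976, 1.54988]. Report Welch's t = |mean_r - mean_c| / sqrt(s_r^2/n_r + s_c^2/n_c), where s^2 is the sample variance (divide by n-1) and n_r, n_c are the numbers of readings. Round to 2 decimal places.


Welch's t-criterion for glass RI comparison:
Recovered mean = sum / n_r = 6.19701 / 4 = 1.5492525
Control mean = sum / n_c = 12.39559 / 8 = 1.5494488
Recovered sample variance s_r^2 = 1.1625e-08
Control sample variance s_c^2 = 1.22527e-07
Welch SE (unpooled) = sqrt(s_r^2/n_r + s_c^2/n_c) = sqrt(2.90625e-09 + 1.53158e-08) = sqrt(1.8222e-08) = 0.000134989
|mean_r - mean_c| = 0.00019625
t = 0.00019625 / 0.000134989 = 1.45

1.45


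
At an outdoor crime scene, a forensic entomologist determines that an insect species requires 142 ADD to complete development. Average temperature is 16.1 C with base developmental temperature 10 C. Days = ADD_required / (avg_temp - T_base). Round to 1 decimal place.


Insect development time:
Effective temperature = avg_temp - T_base = 16.1 - 10 = 6.1 C
Days = ADD / effective_temp = 142 / 6.1 = 23.3 days

23.3


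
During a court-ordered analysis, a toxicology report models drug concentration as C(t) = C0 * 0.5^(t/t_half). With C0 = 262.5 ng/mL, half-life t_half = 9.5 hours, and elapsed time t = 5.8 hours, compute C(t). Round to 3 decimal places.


Drug concentration decay:
Number of half-lives = t / t_half = 5.8 / 9.5 = 0.610526
Decay factor = 0.5^0.610526 = 0.65495786
C(t) = 262.5 * 0.65495786 = 171.926 ng/mL

171.926


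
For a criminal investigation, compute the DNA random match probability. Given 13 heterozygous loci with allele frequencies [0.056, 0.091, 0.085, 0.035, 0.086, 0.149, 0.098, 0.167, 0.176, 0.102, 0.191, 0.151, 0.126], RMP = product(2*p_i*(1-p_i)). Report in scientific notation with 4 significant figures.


Computing RMP for 13 loci:
Locus 1: 2 * 0.056 * 0.944 = 0.105728
Locus 2: 2 * 0.091 * 0.909 = 0.165438
Locus 3: 2 * 0.085 * 0.915 = 0.15555
Locus 4: 2 * 0.035 * 0.965 = 0.06755
Locus 5: 2 * 0.086 * 0.914 = 0.157208
Locus 6: 2 * 0.149 * 0.851 = 0.253598
Locus 7: 2 * 0.098 * 0.902 = 0.176792
Locus 8: 2 * 0.167 * 0.833 = 0.278222
Locus 9: 2 * 0.176 * 0.824 = 0.290048
Locus 10: 2 * 0.102 * 0.898 = 0.183192
Locus 11: 2 * 0.191 * 0.809 = 0.309038
Locus 12: 2 * 0.151 * 0.849 = 0.256398
Locus 13: 2 * 0.126 * 0.874 = 0.220248
RMP = 3.342e-10

3.342e-10


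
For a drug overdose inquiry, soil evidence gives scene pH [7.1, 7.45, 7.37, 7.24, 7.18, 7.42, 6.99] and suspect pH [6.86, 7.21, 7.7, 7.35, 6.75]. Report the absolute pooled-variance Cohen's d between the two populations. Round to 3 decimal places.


Pooled-variance Cohen's d for soil pH comparison:
Scene mean = 50.75 / 7 = 7.25
Suspect mean = 35.87 / 5 = 7.174
Scene sample variance s_s^2 = 0.029733
Suspect sample variance s_c^2 = 0.14683
Pooled variance = ((n_s-1)*s_s^2 + (n_c-1)*s_c^2) / (n_s + n_c - 2) = 0.076572
Pooled SD = sqrt(0.076572) = 0.276716
Mean difference = 0.076
|d| = |0.076| / 0.276716 = 0.275

0.275


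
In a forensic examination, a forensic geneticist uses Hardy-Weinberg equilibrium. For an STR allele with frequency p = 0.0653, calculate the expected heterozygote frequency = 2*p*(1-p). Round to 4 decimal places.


Hardy-Weinberg heterozygote frequency:
q = 1 - p = 1 - 0.0653 = 0.9347
2pq = 2 * 0.0653 * 0.9347 = 0.1221

0.1221


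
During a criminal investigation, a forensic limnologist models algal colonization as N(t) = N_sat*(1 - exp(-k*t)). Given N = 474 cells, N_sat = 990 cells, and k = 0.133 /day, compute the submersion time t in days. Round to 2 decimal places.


PMSI from diatom colonization curve:
N / N_sat = 474 / 990 = 0.478788
1 - N/N_sat = 0.521212
ln(1 - N/N_sat) = -0.651598
t = -ln(1 - N/N_sat) / k = -(-0.651598) / 0.133 = 4.90 days

4.90


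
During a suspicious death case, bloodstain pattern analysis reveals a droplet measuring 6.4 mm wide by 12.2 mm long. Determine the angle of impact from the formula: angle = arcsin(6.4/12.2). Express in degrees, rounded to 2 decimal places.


Blood spatter impact angle calculation:
width / length = 6.4 / 12.2 = 0.52459
angle = arcsin(0.52459)
angle = 31.64 degrees

31.64


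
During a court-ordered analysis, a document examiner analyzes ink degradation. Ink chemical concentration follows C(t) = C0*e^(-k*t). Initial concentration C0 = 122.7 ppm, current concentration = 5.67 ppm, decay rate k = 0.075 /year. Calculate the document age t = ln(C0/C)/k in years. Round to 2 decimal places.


Document age estimation:
C0/C = 122.7 / 5.67 = 21.640212
ln(C0/C) = 3.074553
t = 3.074553 / 0.075 = 40.99 years

40.99


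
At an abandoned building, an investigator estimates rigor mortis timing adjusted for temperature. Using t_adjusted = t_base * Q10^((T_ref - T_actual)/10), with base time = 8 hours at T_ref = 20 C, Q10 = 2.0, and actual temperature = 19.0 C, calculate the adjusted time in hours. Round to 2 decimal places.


Rigor mortis time adjustment:
Exponent = (T_ref - T_actual) / 10 = (20 - 19.0) / 10 = 0.1
Q10 factor = 2.0^0.1 = 1.07177
t_adjusted = 8 * 1.07177 = 8.57 hours

8.57


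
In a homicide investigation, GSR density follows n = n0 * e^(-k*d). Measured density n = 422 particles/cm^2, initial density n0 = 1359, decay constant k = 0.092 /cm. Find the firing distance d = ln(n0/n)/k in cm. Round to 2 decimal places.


GSR distance calculation:
n0/n = 1359 / 422 = 3.220379
ln(n0/n) = 1.169499
d = 1.169499 / 0.092 = 12.71 cm

12.71


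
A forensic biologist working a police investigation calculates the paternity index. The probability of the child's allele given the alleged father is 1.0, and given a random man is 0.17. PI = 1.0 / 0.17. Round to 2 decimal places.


Paternity Index calculation:
PI = P(allele|father) / P(allele|random)
PI = 1.0 / 0.17
PI = 5.88

5.88


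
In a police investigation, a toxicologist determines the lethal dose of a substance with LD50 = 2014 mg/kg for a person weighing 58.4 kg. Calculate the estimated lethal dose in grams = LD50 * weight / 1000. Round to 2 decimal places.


Lethal dose calculation:
Lethal dose = LD50 * body_weight / 1000
= 2014 * 58.4 / 1000
= 117617.6 / 1000
= 117.62 g

117.62


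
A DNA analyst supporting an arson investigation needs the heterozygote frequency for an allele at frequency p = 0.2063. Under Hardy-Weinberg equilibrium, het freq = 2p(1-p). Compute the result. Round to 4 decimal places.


Hardy-Weinberg heterozygote frequency:
q = 1 - p = 1 - 0.2063 = 0.7937
2pq = 2 * 0.2063 * 0.7937 = 0.3275

0.3275


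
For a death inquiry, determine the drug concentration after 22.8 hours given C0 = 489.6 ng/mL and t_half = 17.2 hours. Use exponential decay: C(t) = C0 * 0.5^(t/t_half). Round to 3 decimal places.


Drug concentration decay:
Number of half-lives = t / t_half = 22.8 / 17.2 = 1.325581
Decay factor = 0.5^1.325581 = 0.39898848
C(t) = 489.6 * 0.39898848 = 195.345 ng/mL

195.345


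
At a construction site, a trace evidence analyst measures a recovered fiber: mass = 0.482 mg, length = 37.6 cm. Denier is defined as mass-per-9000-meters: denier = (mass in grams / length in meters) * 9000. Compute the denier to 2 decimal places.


Denier calculation:
Mass in grams = 0.482 mg / 1000 = 0.000482 g
Length in meters = 37.6 cm / 100 = 0.376 m
Linear density = mass / length = 0.000482 / 0.376 = 0.00128191 g/m
Denier = (g/m) * 9000 = 0.00128191 * 9000 = 11.54

11.54


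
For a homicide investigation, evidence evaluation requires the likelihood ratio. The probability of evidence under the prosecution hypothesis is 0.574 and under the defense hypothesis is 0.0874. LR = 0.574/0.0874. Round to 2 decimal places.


Likelihood ratio calculation:
LR = P(E|Hp) / P(E|Hd)
LR = 0.574 / 0.0874
LR = 6.57

6.57


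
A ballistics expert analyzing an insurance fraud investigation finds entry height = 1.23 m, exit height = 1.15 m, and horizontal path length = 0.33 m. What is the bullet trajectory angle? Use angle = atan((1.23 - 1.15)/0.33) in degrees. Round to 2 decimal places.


Bullet trajectory angle:
Height difference = 1.23 - 1.15 = 0.08 m
angle = atan(0.08 / 0.33)
angle = atan(0.242424)
angle = 13.63 degrees

13.63


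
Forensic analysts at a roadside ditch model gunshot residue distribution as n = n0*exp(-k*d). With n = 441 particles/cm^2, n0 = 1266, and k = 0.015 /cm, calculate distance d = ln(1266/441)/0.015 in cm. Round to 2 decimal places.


GSR distance calculation:
n0/n = 1266 / 441 = 2.870748
ln(n0/n) = 1.054573
d = 1.054573 / 0.015 = 70.30 cm

70.30


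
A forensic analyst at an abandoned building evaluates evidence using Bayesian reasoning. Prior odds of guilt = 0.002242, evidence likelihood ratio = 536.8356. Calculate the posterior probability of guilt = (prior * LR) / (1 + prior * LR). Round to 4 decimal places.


Bayesian evidence evaluation:
Posterior odds = prior_odds * LR = 0.002242 * 536.8356 = 1.203585
Posterior probability = posterior_odds / (1 + posterior_odds)
= 1.203585 / (1 + 1.203585)
= 1.203585 / 2.203585
= 0.5462

0.5462


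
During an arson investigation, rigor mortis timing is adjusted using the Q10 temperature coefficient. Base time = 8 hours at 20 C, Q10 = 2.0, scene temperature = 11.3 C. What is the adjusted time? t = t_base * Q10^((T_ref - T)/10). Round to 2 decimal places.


Rigor mortis time adjustment:
Exponent = (T_ref - T_actual) / 10 = (20 - 11.3) / 10 = 0.87
Q10 factor = 2.0^0.87 = 1.82766
t_adjusted = 8 * 1.82766 = 14.62 hours

14.62


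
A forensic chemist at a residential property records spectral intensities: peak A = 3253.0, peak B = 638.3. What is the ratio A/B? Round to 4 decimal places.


Spectral peak ratio:
Peak A = 3253.0 counts
Peak B = 638.3 counts
Ratio = 3253.0 / 638.3 = 5.0963

5.0963


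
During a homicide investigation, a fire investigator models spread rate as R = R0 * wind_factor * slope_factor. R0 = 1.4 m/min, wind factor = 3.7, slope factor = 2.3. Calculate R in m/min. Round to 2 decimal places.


Fire spread rate calculation:
R = R0 * wind_factor * slope_factor
= 1.4 * 3.7 * 2.3
= 5.18 * 2.3
= 11.91 m/min

11.91


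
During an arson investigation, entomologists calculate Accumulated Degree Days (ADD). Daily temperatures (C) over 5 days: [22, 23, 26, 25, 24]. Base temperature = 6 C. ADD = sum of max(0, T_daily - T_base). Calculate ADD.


Computing ADD day by day:
Day 1: max(0, 22 - 6) = 16
Day 2: max(0, 23 - 6) = 17
Day 3: max(0, 26 - 6) = 20
Day 4: max(0, 25 - 6) = 19
Day 5: max(0, 24 - 6) = 18
Total ADD = 90

90


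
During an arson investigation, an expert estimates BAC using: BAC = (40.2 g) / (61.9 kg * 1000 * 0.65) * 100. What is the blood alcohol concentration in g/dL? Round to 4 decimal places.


Applying the Widmark formula:
BAC = (dose_g / (body_wt * 1000 * r)) * 100
Denominator = 61.9 * 1000 * 0.65 = 40235
BAC = (40.2 / 40235) * 100
BAC = 0.0999 g/dL

0.0999


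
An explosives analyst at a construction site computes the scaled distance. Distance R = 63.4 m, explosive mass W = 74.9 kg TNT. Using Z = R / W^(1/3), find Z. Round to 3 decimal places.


Scaled distance calculation:
W^(1/3) = 74.9^(1/3) = 4.215288
Z = R / W^(1/3) = 63.4 / 4.215288
Z = 15.040 m/kg^(1/3)

15.040


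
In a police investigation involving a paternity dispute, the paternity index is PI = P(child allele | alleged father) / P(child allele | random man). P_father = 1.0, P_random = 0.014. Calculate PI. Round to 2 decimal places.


Paternity Index calculation:
PI = P(allele|father) / P(allele|random)
PI = 1.0 / 0.014
PI = 71.43

71.43


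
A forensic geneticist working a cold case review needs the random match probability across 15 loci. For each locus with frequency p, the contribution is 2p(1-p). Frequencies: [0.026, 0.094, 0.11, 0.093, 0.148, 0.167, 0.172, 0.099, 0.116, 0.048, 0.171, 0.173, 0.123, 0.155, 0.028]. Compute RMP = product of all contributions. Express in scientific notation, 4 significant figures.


Computing RMP for 15 loci:
Locus 1: 2 * 0.026 * 0.974 = 0.050648
Locus 2: 2 * 0.094 * 0.906 = 0.170328
Locus 3: 2 * 0.11 * 0.89 = 0.1958
Locus 4: 2 * 0.093 * 0.907 = 0.168702
Locus 5: 2 * 0.148 * 0.852 = 0.252192
Locus 6: 2 * 0.167 * 0.833 = 0.278222
Locus 7: 2 * 0.172 * 0.828 = 0.284832
Locus 8: 2 * 0.099 * 0.901 = 0.178398
Locus 9: 2 * 0.116 * 0.884 = 0.205088
Locus 10: 2 * 0.048 * 0.952 = 0.091392
Locus 11: 2 * 0.171 * 0.829 = 0.283518
Locus 12: 2 * 0.173 * 0.827 = 0.286142
Locus 13: 2 * 0.123 * 0.877 = 0.215742
Locus 14: 2 * 0.155 * 0.845 = 0.26195
Locus 15: 2 * 0.028 * 0.972 = 0.054432
RMP = 4.752e-12

4.752e-12


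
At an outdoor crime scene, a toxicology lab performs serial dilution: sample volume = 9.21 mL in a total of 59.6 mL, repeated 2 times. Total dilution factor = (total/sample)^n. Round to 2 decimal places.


Dilution factor calculation:
Single dilution = V_total / V_sample = 59.6 / 9.21 ≈ 6.471227
Number of dilutions = 2
Total DF = (59.6 / 9.21)^2 (full precision, rounded at the end) = 41.88

41.88


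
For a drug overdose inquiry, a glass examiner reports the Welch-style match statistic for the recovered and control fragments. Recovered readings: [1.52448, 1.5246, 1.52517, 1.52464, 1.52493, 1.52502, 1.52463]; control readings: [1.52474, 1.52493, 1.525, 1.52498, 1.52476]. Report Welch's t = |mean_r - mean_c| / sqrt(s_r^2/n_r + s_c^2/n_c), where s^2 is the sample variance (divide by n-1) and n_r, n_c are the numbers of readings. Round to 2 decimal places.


Welch's t-criterion for glass RI comparison:
Recovered mean = sum / n_r = 10.67347 / 7 = 1.5247814
Control mean = sum / n_c = 7.62441 / 5 = 1.524882
Recovered sample variance s_r^2 = 6.61143e-08
Control sample variance s_c^2 = 1.522e-08
Welch SE (unpooled) = sqrt(s_r^2/n_r + s_c^2/n_c) = sqrt(9.4449e-09 + 3.044e-09) = sqrt(1.24889e-08) = 0.000111754
|mean_r - mean_c| = 0.000100571
t = 0.000100571 / 0.000111754 = 0.90

0.90


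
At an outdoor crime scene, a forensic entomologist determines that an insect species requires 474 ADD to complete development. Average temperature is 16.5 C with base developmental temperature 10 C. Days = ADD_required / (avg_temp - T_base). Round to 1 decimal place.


Insect development time:
Effective temperature = avg_temp - T_base = 16.5 - 10 = 6.5 C
Days = ADD / effective_temp = 474 / 6.5 = 72.9 days

72.9


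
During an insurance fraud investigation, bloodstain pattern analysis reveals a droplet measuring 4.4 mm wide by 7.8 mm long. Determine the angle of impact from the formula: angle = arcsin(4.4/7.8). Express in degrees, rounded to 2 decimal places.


Blood spatter impact angle calculation:
width / length = 4.4 / 7.8 = 0.564103
angle = arcsin(0.564103)
angle = 34.34 degrees

34.34


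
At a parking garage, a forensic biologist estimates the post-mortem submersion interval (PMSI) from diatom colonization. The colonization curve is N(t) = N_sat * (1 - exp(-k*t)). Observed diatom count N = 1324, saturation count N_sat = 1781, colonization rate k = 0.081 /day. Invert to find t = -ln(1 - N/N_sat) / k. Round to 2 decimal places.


PMSI from diatom colonization curve:
N / N_sat = 1324 / 1781 = 0.743403
1 - N/N_sat = 0.256597
ln(1 - N/N_sat) = -1.360249
t = -ln(1 - N/N_sat) / k = -(-1.360249) / 0.081 = 16.79 days

16.79


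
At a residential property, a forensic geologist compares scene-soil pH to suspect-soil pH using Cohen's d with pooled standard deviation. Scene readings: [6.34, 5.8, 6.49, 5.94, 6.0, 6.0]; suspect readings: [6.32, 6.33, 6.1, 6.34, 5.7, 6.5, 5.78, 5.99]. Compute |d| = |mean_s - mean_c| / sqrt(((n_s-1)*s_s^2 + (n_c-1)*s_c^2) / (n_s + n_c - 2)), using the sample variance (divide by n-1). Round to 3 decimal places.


Pooled-variance Cohen's d for soil pH comparison:
Scene mean = 36.57 / 6 = 6.095
Suspect mean = 49.06 / 8 = 6.1325
Scene sample variance s_s^2 = 0.06903
Suspect sample variance s_c^2 = 0.083564
Pooled variance = ((n_s-1)*s_s^2 + (n_c-1)*s_c^2) / (n_s + n_c - 2) = 0.077508
Pooled SD = sqrt(0.077508) = 0.278403
Mean difference = -0.0375
|d| = |-0.0375| / 0.278403 = 0.135

0.135


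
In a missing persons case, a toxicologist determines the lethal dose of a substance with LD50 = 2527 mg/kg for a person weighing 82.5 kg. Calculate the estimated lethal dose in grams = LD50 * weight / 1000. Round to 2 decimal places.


Lethal dose calculation:
Lethal dose = LD50 * body_weight / 1000
= 2527 * 82.5 / 1000
= 208477.5 / 1000
= 208.48 g

208.48


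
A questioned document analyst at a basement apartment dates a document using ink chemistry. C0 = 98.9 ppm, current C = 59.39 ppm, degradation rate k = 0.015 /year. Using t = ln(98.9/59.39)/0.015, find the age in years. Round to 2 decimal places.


Document age estimation:
C0/C = 98.9 / 59.39 = 1.665264
ln(C0/C) = 0.509984
t = 0.509984 / 0.015 = 34.00 years

34.00


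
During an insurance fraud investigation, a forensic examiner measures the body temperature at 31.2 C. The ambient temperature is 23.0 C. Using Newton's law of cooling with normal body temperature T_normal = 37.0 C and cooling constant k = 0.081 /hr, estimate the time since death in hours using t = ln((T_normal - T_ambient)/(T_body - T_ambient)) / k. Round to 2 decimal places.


Using Newton's law of cooling:
t = ln((T_normal - T_ambient) / (T_body - T_ambient)) / k
T_normal - T_ambient = 14.0
T_body - T_ambient = 8.2
Ratio = 1.707317
ln(ratio) = 0.534923
t = 0.534923 / 0.081 = 6.60 hours

6.60


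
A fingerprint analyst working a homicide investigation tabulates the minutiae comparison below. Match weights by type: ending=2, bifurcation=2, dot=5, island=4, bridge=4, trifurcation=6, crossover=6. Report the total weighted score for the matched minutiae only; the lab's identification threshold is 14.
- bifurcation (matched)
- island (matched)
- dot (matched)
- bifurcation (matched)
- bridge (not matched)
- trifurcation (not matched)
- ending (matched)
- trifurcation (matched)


Weighted minutiae match score:
  bifurcation: matched, +2 (running total 2)
  island: matched, +4 (running total 6)
  dot: matched, +5 (running total 11)
  bifurcation: matched, +2 (running total 13)
  bridge: not matched, +0
  trifurcation: not matched, +0
  ending: matched, +2 (running total 15)
  trifurcation: matched, +6 (running total 21)
Total score = 21
Threshold = 14; verdict = identification

21


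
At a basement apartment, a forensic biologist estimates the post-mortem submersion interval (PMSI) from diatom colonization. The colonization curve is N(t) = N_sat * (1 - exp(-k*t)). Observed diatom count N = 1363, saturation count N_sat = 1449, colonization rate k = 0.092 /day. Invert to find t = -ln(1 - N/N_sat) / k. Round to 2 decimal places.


PMSI from diatom colonization curve:
N / N_sat = 1363 / 1449 = 0.940649
1 - N/N_sat = 0.059351
ln(1 - N/N_sat) = -2.824286
t = -ln(1 - N/N_sat) / k = -(-2.824286) / 0.092 = 30.70 days

30.70
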